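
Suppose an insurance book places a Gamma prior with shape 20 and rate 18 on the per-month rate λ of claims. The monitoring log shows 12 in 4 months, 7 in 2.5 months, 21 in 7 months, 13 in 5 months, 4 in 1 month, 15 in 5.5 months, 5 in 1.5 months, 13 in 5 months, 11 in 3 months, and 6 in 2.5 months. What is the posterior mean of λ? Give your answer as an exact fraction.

Total count: 12 + 7 + 21 + 13 + 4 + 15 + 5 + 13 + 11 + 6 = 107.
Total exposure: 4 + 2.5 + 7 + 5 + 1 + 5.5 + 1.5 + 5 + 3 + 2.5 = 37 months.
Gamma(α, β) with Poisson data over total exposure Σt gives posterior Gamma(α+Σx, β+Σt) = Gamma(127, 55).
Posterior mean = α'/β' = 127/55.

127/55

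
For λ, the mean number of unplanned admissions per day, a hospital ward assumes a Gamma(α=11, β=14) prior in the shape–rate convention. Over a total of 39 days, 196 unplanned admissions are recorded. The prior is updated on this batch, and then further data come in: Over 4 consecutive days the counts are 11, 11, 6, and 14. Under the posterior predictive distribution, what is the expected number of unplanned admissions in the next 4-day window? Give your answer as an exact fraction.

Total count 196 over total exposure 39 days.
After the first batch: Gamma(11 + 196, 14 + 39) = Gamma(207, 53).
Total count: 11 + 11 + 6 + 14 = 42.
Total exposure: 4 days.
After the second batch: Gamma(207 + 42, 53 + 4) = Gamma(249, 57).
Predictive mean over a 4-day window = T·E[λ|data] = 4·249/57 = 332/19.

332/19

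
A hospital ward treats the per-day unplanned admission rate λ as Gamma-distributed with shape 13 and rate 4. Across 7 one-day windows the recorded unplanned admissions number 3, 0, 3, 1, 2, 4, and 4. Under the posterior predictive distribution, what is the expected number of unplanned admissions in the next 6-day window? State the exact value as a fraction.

180/11

Total count: 3 + 0 + 3 + 1 + 2 + 4 + 4 = 17.
Total exposure: 7 days.
Posterior: α' = 13 + 17 = 30, β' = 4 + 7 = 11.
Predictive mean over a 6-day window = T·E[λ|data] = 6·30/11 = 180/11.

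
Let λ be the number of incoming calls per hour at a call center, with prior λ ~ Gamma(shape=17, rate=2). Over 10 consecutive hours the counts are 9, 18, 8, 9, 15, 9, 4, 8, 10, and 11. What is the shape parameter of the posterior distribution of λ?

Total count: 9 + 18 + 8 + 9 + 15 + 9 + 4 + 8 + 10 + 11 = 101.
Total exposure: 10 hours.
Gamma(α, β) with Poisson data over total exposure Σt gives posterior Gamma(α+Σx, β+Σt) = Gamma(118, 12).

118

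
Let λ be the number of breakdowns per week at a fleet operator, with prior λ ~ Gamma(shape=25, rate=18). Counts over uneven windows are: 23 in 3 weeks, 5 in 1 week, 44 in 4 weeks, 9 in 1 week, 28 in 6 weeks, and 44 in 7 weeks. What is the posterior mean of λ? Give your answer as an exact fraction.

89/20

Total count: 23 + 5 + 44 + 9 + 28 + 44 = 153.
Total exposure: 3 + 1 + 4 + 1 + 6 + 7 = 22 weeks.
By Gamma–Poisson conjugacy, the posterior is Gamma(α + Σx, β + Σt) = Gamma(25 + 153, 18 + 22) = Gamma(178, 40).
Posterior mean = α'/β' = 178/40 = 89/20.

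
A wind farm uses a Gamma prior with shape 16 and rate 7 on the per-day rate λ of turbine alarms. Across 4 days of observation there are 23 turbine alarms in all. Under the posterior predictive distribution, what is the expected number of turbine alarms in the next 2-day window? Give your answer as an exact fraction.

Total count 23 over total exposure 4 days.
Conjugate update: add total count to the shape and total exposure to the rate, giving Gamma(39, 11).
Predictive mean over a 2-day window = T·E[λ|data] = 2·39/11 = 78/11.

78/11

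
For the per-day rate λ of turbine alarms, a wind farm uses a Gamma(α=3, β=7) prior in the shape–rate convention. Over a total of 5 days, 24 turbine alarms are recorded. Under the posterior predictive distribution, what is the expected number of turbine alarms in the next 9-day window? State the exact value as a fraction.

Total count 24 over total exposure 5 days.
By Gamma–Poisson conjugacy, the posterior is Gamma(α + Σx, β + Σt) = Gamma(3 + 24, 7 + 5) = Gamma(27, 12).
Predictive mean over a 9-day window = T·E[λ|data] = 9·27/12 = 81/4.

81/4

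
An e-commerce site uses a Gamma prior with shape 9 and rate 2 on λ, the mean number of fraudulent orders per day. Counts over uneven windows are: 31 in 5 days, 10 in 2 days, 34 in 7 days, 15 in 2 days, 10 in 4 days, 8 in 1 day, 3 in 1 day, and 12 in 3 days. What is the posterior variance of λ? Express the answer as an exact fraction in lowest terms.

Total count: 31 + 10 + 34 + 15 + 10 + 8 + 3 + 12 = 123.
Total exposure: 5 + 2 + 7 + 2 + 4 + 1 + 1 + 3 = 25 days.
Conjugate update: add total count to the shape and total exposure to the rate, giving Gamma(132, 27).
Posterior variance = α'/β'² = 132/729 = 44/243.

44/243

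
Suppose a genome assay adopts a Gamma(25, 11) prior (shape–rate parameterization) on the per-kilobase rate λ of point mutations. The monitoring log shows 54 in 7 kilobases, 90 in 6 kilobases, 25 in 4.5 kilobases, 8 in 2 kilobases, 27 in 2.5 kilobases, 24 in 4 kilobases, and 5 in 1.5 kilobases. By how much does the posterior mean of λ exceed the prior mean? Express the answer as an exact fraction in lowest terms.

31/7

Total count: 54 + 90 + 25 + 8 + 27 + 24 + 5 = 233.
Total exposure: 7 + 6 + 4.5 + 2 + 2.5 + 4 + 1.5 = 27.5 kilobases.
Conjugate update: add total count to the shape and total exposure to the rate, giving Gamma(258, 77/2).
Posterior mean = 258/(77/2) = 516/77; prior mean = 25/11 = 25/11. Difference = 516/77 − 25/11 = 31/7.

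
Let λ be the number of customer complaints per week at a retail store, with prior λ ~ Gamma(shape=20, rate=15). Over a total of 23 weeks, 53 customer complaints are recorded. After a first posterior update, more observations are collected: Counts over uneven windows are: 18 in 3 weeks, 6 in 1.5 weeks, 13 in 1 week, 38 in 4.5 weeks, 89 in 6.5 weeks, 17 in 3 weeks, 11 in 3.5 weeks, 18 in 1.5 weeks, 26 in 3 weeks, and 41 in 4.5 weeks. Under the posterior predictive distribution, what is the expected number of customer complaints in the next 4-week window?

Total count 53 over total exposure 23 weeks.
After the first batch: Gamma(20 + 53, 15 + 23) = Gamma(73, 38).
Total count: 18 + 6 + 13 + 38 + 89 + 17 + 11 + 18 + 26 + 41 = 277.
Total exposure: 3 + 1.5 + 1 + 4.5 + 6.5 + 3 + 3.5 + 1.5 + 3 + 4.5 = 32 weeks.
After the second batch: Gamma(73 + 277, 38 + 32) = Gamma(350, 70).
Predictive mean over a 4-week window = T·E[λ|data] = 4·350/70 = 20.

20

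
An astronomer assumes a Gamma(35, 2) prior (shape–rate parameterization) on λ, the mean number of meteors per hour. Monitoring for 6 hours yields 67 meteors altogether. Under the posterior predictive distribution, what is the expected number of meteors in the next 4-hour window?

Total count 67 over total exposure 6 hours.
Conjugate update: add total count to the shape and total exposure to the rate, giving Gamma(102, 8).
Predictive mean over a 4-hour window = T·E[λ|data] = 4·102/8 = 51.

51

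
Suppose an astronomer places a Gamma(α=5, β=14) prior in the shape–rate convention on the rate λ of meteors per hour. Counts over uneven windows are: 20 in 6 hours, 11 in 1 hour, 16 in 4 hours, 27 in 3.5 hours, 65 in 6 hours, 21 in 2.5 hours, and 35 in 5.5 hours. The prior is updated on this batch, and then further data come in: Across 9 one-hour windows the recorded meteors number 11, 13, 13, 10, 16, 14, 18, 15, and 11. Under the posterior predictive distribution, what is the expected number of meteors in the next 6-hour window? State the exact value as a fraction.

3852/103

Total count: 20 + 11 + 16 + 27 + 65 + 21 + 35 = 195.
Total exposure: 6 + 1 + 4 + 3.5 + 6 + 2.5 + 5.5 = 28.5 hours.
After the first batch: Gamma(5 + 195, 14 + 28.5) = Gamma(200, 85/2).
Total count: 11 + 13 + 13 + 10 + 16 + 14 + 18 + 15 + 11 = 121.
Total exposure: 9 hours.
After the second batch: Gamma(200 + 121, 85/2 + 9) = Gamma(321, 103/2).
Predictive mean over a 6-hour window = T·E[λ|data] = 6·321/(103/2) = 3852/103.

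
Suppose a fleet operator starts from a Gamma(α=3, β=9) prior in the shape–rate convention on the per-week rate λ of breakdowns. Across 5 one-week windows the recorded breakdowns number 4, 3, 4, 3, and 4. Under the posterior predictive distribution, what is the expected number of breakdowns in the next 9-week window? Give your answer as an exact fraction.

27/2

Total count: 4 + 3 + 4 + 3 + 4 = 18.
Total exposure: 5 weeks.
By Gamma–Poisson conjugacy, the posterior is Gamma(α + Σx, β + Σt) = Gamma(3 + 18, 9 + 5) = Gamma(21, 14).
Predictive mean over a 9-week window = T·E[λ|data] = 9·21/14 = 27/2.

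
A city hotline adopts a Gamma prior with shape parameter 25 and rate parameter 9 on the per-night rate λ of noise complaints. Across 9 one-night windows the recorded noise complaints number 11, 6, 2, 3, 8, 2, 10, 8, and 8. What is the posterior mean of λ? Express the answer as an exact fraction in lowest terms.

83/18

Total count: 11 + 6 + 2 + 3 + 8 + 2 + 10 + 8 + 8 = 58.
Total exposure: 9 nights.
By Gamma–Poisson conjugacy, the posterior is Gamma(α + Σx, β + Σt) = Gamma(25 + 58, 9 + 9) = Gamma(83, 18).
Posterior mean = α'/β' = 83/18.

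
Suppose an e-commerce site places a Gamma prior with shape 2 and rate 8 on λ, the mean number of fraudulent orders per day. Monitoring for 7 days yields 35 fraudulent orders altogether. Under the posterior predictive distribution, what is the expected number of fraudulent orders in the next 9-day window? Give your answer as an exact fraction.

111/5

Total count 35 over total exposure 7 days.
Posterior: α' = 2 + 35 = 37, β' = 8 + 7 = 15.
Predictive mean over a 9-day window = T·E[λ|data] = 9·37/15 = 111/5.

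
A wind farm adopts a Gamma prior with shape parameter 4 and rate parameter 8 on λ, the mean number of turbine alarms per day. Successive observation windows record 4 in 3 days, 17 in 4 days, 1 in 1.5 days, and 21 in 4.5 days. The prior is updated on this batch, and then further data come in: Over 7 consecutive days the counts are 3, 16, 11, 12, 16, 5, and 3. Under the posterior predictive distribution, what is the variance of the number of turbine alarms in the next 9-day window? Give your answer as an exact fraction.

37629/784

Total count: 4 + 17 + 1 + 21 = 43.
Total exposure: 3 + 4 + 1.5 + 4.5 = 13 days.
After the first batch: Gamma(4 + 43, 8 + 13) = Gamma(47, 21).
Total count: 3 + 16 + 11 + 12 + 16 + 5 + 3 = 66.
Total exposure: 7 days.
After the second batch: Gamma(47 + 66, 21 + 7) = Gamma(113, 28).
The posterior predictive for a window of length T is Negative Binomial with variance T·α'·(β'+T)/β'² = 9·113·37/784 = 37629/784.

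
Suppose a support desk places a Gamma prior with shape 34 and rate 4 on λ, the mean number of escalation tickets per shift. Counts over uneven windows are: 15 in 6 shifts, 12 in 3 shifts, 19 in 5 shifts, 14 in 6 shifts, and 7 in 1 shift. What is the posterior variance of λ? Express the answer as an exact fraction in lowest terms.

Total count: 15 + 12 + 19 + 14 + 7 = 67.
Total exposure: 6 + 3 + 5 + 6 + 1 = 21 shifts.
Conjugate update: add total count to the shape and total exposure to the rate, giving Gamma(101, 25).
Posterior variance = α'/β'² = 101/625.

101/625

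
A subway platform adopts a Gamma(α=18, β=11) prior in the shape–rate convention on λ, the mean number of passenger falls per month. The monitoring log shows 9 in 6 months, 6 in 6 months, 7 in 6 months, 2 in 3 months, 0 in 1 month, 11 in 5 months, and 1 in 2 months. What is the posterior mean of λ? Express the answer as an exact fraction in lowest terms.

Total count: 9 + 6 + 7 + 2 + 0 + 11 + 1 = 36.
Total exposure: 6 + 6 + 6 + 3 + 1 + 5 + 2 = 29 months.
The Gamma prior is conjugate for the Poisson rate, so λ | data ~ Gamma(18+36, 11+29) = Gamma(54, 40).
Posterior mean = α'/β' = 54/40 = 27/20.

27/20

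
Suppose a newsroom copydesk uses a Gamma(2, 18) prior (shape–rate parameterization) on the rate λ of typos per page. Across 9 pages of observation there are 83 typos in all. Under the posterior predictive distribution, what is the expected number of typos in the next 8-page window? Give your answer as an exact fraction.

Total count 83 over total exposure 9 pages.
Gamma(α, β) with Poisson data over total exposure Σt gives posterior Gamma(α+Σx, β+Σt) = Gamma(85, 27).
Predictive mean over an 8-page window = T·E[λ|data] = 8·85/27 = 680/27.

680/27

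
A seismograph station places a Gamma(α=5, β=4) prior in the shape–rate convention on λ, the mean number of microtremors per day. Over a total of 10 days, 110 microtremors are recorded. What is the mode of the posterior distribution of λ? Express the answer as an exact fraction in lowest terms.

Total count 110 over total exposure 10 days.
By Gamma–Poisson conjugacy, the posterior is Gamma(α + Σx, β + Σt) = Gamma(5 + 110, 4 + 10) = Gamma(115, 14).
Posterior mode = (α'−1)/β' = 114/14 = 57/7.

57/7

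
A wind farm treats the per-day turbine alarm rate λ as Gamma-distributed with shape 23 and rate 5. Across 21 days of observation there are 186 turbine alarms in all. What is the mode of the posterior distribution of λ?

8

Total count 186 over total exposure 21 days.
Posterior: α' = 23 + 186 = 209, β' = 5 + 21 = 26.
Posterior mode = (α'−1)/β' = 208/26 = 8.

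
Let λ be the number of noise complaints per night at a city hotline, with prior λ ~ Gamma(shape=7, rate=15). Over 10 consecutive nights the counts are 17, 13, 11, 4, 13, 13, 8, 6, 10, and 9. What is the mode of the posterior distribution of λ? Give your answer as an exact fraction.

22/5

Total count: 17 + 13 + 11 + 4 + 13 + 13 + 8 + 6 + 10 + 9 = 104.
Total exposure: 10 nights.
Gamma(α, β) with Poisson data over total exposure Σt gives posterior Gamma(α+Σx, β+Σt) = Gamma(111, 25).
Posterior mode = (α'−1)/β' = 110/25 = 22/5.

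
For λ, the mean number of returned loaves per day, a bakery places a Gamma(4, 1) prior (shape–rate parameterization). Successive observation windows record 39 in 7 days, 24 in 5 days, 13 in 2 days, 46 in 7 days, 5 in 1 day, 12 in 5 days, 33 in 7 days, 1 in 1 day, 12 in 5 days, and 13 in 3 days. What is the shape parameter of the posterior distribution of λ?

202

Total count: 39 + 24 + 13 + 46 + 5 + 12 + 33 + 1 + 12 + 13 = 198.
Total exposure: 7 + 5 + 2 + 7 + 1 + 5 + 7 + 1 + 5 + 3 = 43 days.
By Gamma–Poisson conjugacy, the posterior is Gamma(α + Σx, β + Σt) = Gamma(4 + 198, 1 + 43) = Gamma(202, 44).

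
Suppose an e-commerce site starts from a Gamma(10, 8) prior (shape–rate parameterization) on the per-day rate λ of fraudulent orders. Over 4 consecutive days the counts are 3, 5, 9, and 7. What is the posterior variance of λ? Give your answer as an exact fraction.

17/72

Total count: 3 + 5 + 9 + 7 = 24.
Total exposure: 4 days.
The Gamma prior is conjugate for the Poisson rate, so λ | data ~ Gamma(10+24, 8+4) = Gamma(34, 12).
Posterior variance = α'/β'² = 34/144 = 17/72.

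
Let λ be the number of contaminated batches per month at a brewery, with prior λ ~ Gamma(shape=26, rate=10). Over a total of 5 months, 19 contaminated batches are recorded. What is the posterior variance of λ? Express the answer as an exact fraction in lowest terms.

1/5

Total count 19 over total exposure 5 months.
By Gamma–Poisson conjugacy, the posterior is Gamma(α + Σx, β + Σt) = Gamma(26 + 19, 10 + 5) = Gamma(45, 15).
Posterior variance = α'/β'² = 45/225 = 1/5.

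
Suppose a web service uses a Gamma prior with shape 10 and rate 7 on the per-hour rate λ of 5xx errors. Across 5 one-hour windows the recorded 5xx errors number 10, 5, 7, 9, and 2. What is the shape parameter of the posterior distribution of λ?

43

Total count: 10 + 5 + 7 + 9 + 2 = 33.
Total exposure: 5 hours.
Posterior: α' = 10 + 33 = 43, β' = 7 + 5 = 12.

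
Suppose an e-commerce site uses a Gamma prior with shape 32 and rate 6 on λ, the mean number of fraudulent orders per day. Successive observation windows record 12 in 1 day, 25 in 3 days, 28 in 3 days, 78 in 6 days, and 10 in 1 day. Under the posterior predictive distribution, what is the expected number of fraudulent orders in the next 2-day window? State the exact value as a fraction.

37/2

Total count: 12 + 25 + 28 + 78 + 10 = 153.
Total exposure: 1 + 3 + 3 + 6 + 1 = 14 days.
The Gamma prior is conjugate for the Poisson rate, so λ | data ~ Gamma(32+153, 6+14) = Gamma(185, 20).
Predictive mean over a 2-day window = T·E[λ|data] = 2·185/20 = 37/2.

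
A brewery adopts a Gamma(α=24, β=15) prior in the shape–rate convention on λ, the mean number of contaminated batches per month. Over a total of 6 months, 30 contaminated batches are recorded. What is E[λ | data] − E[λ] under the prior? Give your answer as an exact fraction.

Total count 30 over total exposure 6 months.
By Gamma–Poisson conjugacy, the posterior is Gamma(α + Σx, β + Σt) = Gamma(24 + 30, 15 + 6) = Gamma(54, 21).
Posterior mean = 54/21 = 18/7; prior mean = 24/15 = 8/5. Difference = 18/7 − 8/5 = 34/35.

34/35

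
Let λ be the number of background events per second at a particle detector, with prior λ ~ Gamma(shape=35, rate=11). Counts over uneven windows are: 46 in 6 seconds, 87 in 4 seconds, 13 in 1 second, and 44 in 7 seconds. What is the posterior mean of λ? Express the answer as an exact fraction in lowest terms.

225/29

Total count: 46 + 87 + 13 + 44 = 190.
Total exposure: 6 + 4 + 1 + 7 = 18 seconds.
Gamma(α, β) with Poisson data over total exposure Σt gives posterior Gamma(α+Σx, β+Σt) = Gamma(225, 29).
Posterior mean = α'/β' = 225/29.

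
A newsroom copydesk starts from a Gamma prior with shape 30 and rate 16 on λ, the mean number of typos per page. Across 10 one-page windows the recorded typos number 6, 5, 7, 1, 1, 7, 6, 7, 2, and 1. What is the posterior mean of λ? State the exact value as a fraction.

73/26

Total count: 6 + 5 + 7 + 1 + 1 + 7 + 6 + 7 + 2 + 1 = 43.
Total exposure: 10 pages.
The Gamma prior is conjugate for the Poisson rate, so λ | data ~ Gamma(30+43, 16+10) = Gamma(73, 26).
Posterior mean = α'/β' = 73/26.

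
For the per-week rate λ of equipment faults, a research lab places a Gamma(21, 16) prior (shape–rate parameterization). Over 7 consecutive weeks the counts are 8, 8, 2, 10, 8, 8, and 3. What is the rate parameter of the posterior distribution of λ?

23

Total count: 8 + 8 + 2 + 10 + 8 + 8 + 3 = 47.
Total exposure: 7 weeks.
The Gamma prior is conjugate for the Poisson rate, so λ | data ~ Gamma(21+47, 16+7) = Gamma(68, 23).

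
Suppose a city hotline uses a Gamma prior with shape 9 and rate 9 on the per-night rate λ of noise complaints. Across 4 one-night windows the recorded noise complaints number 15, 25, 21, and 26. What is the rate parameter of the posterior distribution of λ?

Total count: 15 + 25 + 21 + 26 = 87.
Total exposure: 4 nights.
Gamma(α, β) with Poisson data over total exposure Σt gives posterior Gamma(α+Σx, β+Σt) = Gamma(96, 13).

13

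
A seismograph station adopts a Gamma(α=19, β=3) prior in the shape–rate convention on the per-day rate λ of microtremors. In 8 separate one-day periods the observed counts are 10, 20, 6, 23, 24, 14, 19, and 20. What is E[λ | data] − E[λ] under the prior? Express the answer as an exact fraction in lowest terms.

256/33

Total count: 10 + 20 + 6 + 23 + 24 + 14 + 19 + 20 = 136.
Total exposure: 8 days.
The Gamma prior is conjugate for the Poisson rate, so λ | data ~ Gamma(19+136, 3+8) = Gamma(155, 11).
Posterior mean = 155/11 = 155/11; prior mean = 19/3 = 19/3. Difference = 155/11 − 19/3 = 256/33.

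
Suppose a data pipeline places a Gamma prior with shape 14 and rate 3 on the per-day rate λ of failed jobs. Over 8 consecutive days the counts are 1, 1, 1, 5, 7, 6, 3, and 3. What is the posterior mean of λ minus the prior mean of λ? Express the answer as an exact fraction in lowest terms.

Total count: 1 + 1 + 1 + 5 + 7 + 6 + 3 + 3 = 27.
Total exposure: 8 days.
The Gamma prior is conjugate for the Poisson rate, so λ | data ~ Gamma(14+27, 3+8) = Gamma(41, 11).
Posterior mean = 41/11 = 41/11; prior mean = 14/3 = 14/3. Difference = 41/11 − 14/3 = -31/33.

-31/33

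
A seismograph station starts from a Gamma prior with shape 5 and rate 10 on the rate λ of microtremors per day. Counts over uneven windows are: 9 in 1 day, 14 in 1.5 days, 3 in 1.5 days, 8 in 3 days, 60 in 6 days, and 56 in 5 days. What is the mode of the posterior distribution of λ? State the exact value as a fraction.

Total count: 9 + 14 + 3 + 8 + 60 + 56 = 150.
Total exposure: 1 + 1.5 + 1.5 + 3 + 6 + 5 = 18 days.
Posterior: α' = 5 + 150 = 155, β' = 10 + 18 = 28.
Posterior mode = (α'−1)/β' = 154/28 = 11/2.

11/2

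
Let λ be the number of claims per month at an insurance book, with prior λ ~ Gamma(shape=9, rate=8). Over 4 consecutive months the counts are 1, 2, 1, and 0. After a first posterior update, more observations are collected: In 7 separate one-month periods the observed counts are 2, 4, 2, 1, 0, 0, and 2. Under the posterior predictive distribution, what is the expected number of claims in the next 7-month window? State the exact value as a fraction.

168/19

Total count: 1 + 2 + 1 + 0 = 4.
Total exposure: 4 months.
After the first batch: Gamma(9 + 4, 8 + 4) = Gamma(13, 12).
Total count: 2 + 4 + 2 + 1 + 0 + 0 + 2 = 11.
Total exposure: 7 months.
After the second batch: Gamma(13 + 11, 12 + 7) = Gamma(24, 19).
Predictive mean over a 7-month window = T·E[λ|data] = 7·24/19 = 168/19.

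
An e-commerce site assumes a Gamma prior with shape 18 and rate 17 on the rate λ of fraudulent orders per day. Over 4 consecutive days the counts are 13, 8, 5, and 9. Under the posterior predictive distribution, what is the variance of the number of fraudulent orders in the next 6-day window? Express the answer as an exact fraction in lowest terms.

Total count: 13 + 8 + 5 + 9 = 35.
Total exposure: 4 days.
Conjugate update: add total count to the shape and total exposure to the rate, giving Gamma(53, 21).
The posterior predictive for a window of length T is Negative Binomial with variance T·α'·(β'+T)/β'² = 6·53·27/441 = 954/49.

954/49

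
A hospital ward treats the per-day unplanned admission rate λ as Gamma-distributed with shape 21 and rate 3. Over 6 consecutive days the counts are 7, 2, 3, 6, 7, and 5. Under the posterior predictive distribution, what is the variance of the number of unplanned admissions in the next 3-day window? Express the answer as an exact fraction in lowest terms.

68/3

Total count: 7 + 2 + 3 + 6 + 7 + 5 = 30.
Total exposure: 6 days.
Conjugate update: add total count to the shape and total exposure to the rate, giving Gamma(51, 9).
The posterior predictive for a window of length T is Negative Binomial with variance T·α'·(β'+T)/β'² = 3·51·12/81 = 68/3.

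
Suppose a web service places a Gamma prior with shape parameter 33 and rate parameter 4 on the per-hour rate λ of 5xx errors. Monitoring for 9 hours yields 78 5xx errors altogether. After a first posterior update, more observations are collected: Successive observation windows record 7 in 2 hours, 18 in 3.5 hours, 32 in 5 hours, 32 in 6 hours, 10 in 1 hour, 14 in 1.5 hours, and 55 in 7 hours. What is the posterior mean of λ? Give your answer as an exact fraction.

Total count 78 over total exposure 9 hours.
After the first batch: Gamma(33 + 78, 4 + 9) = Gamma(111, 13).
Total count: 7 + 18 + 32 + 32 + 10 + 14 + 55 = 168.
Total exposure: 2 + 3.5 + 5 + 6 + 1 + 1.5 + 7 = 26 hours.
After the second batch: Gamma(111 + 168, 13 + 26) = Gamma(279, 39).
Posterior mean = α'/β' = 279/39 = 93/13.

93/13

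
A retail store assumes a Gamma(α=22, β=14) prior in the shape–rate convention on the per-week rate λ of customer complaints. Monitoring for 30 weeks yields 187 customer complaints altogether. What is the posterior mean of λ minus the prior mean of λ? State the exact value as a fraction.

89/28

Total count 187 over total exposure 30 weeks.
Posterior: α' = 22 + 187 = 209, β' = 14 + 30 = 44.
Posterior mean = 209/44 = 19/4; prior mean = 22/14 = 11/7. Difference = 19/4 − 11/7 = 89/28.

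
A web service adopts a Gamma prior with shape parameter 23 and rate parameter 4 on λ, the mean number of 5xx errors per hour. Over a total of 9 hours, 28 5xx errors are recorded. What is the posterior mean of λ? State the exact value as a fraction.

Total count 28 over total exposure 9 hours.
Conjugate update: add total count to the shape and total exposure to the rate, giving Gamma(51, 13).
Posterior mean = α'/β' = 51/13.

51/13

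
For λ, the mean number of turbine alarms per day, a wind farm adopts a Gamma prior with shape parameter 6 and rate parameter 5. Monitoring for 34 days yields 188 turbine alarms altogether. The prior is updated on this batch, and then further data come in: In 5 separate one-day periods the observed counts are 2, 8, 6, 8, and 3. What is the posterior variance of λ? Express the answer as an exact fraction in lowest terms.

221/1936

Total count 188 over total exposure 34 days.
After the first batch: Gamma(6 + 188, 5 + 34) = Gamma(194, 39).
Total count: 2 + 8 + 6 + 8 + 3 = 27.
Total exposure: 5 days.
After the second batch: Gamma(194 + 27, 39 + 5) = Gamma(221, 44).
Posterior variance = α'/β'² = 221/1936.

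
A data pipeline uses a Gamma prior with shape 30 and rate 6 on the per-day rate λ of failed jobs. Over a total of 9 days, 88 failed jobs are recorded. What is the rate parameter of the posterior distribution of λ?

Total count 88 over total exposure 9 days.
By Gamma–Poisson conjugacy, the posterior is Gamma(α + Σx, β + Σt) = Gamma(30 + 88, 6 + 9) = Gamma(118, 15).

15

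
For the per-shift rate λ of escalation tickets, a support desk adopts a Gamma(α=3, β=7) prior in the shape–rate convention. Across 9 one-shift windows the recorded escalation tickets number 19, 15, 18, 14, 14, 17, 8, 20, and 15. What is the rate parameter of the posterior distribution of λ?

16

Total count: 19 + 15 + 18 + 14 + 14 + 17 + 8 + 20 + 15 = 140.
Total exposure: 9 shifts.
The Gamma prior is conjugate for the Poisson rate, so λ | data ~ Gamma(3+140, 7+9) = Gamma(143, 16).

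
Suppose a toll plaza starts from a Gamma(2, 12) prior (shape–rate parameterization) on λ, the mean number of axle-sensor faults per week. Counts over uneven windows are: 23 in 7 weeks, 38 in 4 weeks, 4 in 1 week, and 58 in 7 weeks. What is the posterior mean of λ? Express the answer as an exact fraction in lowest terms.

125/31

Total count: 23 + 38 + 4 + 58 = 123.
Total exposure: 7 + 4 + 1 + 7 = 19 weeks.
Posterior: α' = 2 + 123 = 125, β' = 12 + 19 = 31.
Posterior mean = α'/β' = 125/31.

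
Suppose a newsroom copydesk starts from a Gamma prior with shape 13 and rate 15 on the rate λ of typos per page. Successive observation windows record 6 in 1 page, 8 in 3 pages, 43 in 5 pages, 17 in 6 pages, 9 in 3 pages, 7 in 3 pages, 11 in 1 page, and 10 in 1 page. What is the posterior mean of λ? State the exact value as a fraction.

62/19

Total count: 6 + 8 + 43 + 17 + 9 + 7 + 11 + 10 = 111.
Total exposure: 1 + 3 + 5 + 6 + 3 + 3 + 1 + 1 = 23 pages.
The Gamma prior is conjugate for the Poisson rate, so λ | data ~ Gamma(13+111, 15+23) = Gamma(124, 38).
Posterior mean = α'/β' = 124/38 = 62/19.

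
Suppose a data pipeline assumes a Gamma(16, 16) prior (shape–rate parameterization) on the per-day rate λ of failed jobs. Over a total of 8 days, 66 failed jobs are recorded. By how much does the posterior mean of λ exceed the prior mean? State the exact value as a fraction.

29/12

Total count 66 over total exposure 8 days.
The Gamma prior is conjugate for the Poisson rate, so λ | data ~ Gamma(16+66, 16+8) = Gamma(82, 24).
Posterior mean = 82/24 = 41/12; prior mean = 16/16 = 1. Difference = 41/12 − 1 = 29/12.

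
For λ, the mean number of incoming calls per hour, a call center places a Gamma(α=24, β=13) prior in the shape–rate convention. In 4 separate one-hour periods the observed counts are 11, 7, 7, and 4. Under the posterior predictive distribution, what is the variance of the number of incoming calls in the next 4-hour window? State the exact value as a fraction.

4452/289

Total count: 11 + 7 + 7 + 4 = 29.
Total exposure: 4 hours.
Posterior: α' = 24 + 29 = 53, β' = 13 + 4 = 17.
The posterior predictive for a window of length T is Negative Binomial with variance T·α'·(β'+T)/β'² = 4·53·21/289 = 4452/289.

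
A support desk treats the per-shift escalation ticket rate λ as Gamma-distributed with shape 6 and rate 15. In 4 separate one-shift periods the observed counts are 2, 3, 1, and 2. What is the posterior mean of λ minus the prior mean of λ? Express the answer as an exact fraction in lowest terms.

Total count: 2 + 3 + 1 + 2 = 8.
Total exposure: 4 shifts.
Conjugate update: add total count to the shape and total exposure to the rate, giving Gamma(14, 19).
Posterior mean = 14/19 = 14/19; prior mean = 6/15 = 2/5. Difference = 14/19 − 2/5 = 32/95.

32/95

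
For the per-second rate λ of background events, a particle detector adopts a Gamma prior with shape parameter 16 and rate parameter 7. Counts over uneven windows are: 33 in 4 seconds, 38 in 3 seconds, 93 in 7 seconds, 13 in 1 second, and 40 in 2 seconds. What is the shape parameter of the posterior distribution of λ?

Total count: 33 + 38 + 93 + 13 + 40 = 217.
Total exposure: 4 + 3 + 7 + 1 + 2 = 17 seconds.
By Gamma–Poisson conjugacy, the posterior is Gamma(α + Σx, β + Σt) = Gamma(16 + 217, 7 + 17) = Gamma(233, 24).

233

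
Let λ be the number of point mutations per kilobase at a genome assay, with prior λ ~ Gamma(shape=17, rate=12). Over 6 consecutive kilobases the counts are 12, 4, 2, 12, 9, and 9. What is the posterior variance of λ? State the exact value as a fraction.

65/324

Total count: 12 + 4 + 2 + 12 + 9 + 9 = 48.
Total exposure: 6 kilobases.
The Gamma prior is conjugate for the Poisson rate, so λ | data ~ Gamma(17+48, 12+6) = Gamma(65, 18).
Posterior variance = α'/β'² = 65/324.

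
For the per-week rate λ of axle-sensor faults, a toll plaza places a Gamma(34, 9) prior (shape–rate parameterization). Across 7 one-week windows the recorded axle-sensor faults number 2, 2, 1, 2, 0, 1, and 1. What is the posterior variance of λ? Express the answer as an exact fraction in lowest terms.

43/256

Total count: 2 + 2 + 1 + 2 + 0 + 1 + 1 = 9.
Total exposure: 7 weeks.
Conjugate update: add total count to the shape and total exposure to the rate, giving Gamma(43, 16).
Posterior variance = α'/β'² = 43/256.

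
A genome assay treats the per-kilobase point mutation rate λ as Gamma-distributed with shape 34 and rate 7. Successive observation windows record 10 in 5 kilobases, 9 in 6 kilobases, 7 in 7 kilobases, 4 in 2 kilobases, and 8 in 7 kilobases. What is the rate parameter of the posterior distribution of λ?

34

Total count: 10 + 9 + 7 + 4 + 8 = 38.
Total exposure: 5 + 6 + 7 + 2 + 7 = 27 kilobases.
Conjugate update: add total count to the shape and total exposure to the rate, giving Gamma(72, 34).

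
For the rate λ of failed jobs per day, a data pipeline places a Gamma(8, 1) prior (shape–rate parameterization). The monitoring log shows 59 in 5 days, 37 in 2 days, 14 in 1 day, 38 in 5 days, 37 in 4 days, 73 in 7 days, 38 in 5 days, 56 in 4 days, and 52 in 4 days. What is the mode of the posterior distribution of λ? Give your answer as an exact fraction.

Total count: 59 + 37 + 14 + 38 + 37 + 73 + 38 + 56 + 52 = 404.
Total exposure: 5 + 2 + 1 + 5 + 4 + 7 + 5 + 4 + 4 = 37 days.
Posterior: α' = 8 + 404 = 412, β' = 1 + 37 = 38.
Posterior mode = (α'−1)/β' = 411/38.

411/38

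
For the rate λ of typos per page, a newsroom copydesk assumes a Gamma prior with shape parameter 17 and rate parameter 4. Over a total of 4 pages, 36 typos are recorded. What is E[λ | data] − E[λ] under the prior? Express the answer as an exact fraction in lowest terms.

Total count 36 over total exposure 4 pages.
Gamma(α, β) with Poisson data over total exposure Σt gives posterior Gamma(α+Σx, β+Σt) = Gamma(53, 8).
Posterior mean = 53/8 = 53/8; prior mean = 17/4 = 17/4. Difference = 53/8 − 17/4 = 19/8.

19/8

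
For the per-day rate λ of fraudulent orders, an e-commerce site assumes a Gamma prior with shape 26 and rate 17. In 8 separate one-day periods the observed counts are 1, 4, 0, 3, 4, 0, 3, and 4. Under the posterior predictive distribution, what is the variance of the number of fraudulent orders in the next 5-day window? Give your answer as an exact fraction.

Total count: 1 + 4 + 0 + 3 + 4 + 0 + 3 + 4 = 19.
Total exposure: 8 days.
The Gamma prior is conjugate for the Poisson rate, so λ | data ~ Gamma(26+19, 17+8) = Gamma(45, 25).
The posterior predictive for a window of length T is Negative Binomial with variance T·α'·(β'+T)/β'² = 5·45·30/625 = 54/5.

54/5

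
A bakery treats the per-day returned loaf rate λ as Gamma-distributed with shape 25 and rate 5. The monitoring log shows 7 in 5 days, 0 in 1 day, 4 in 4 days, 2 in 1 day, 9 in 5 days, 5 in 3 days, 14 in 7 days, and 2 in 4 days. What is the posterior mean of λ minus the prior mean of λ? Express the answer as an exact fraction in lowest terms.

Total count: 7 + 0 + 4 + 2 + 9 + 5 + 14 + 2 = 43.
Total exposure: 5 + 1 + 4 + 1 + 5 + 3 + 7 + 4 = 30 days.
The Gamma prior is conjugate for the Poisson rate, so λ | data ~ Gamma(25+43, 5+30) = Gamma(68, 35).
Posterior mean = 68/35 = 68/35; prior mean = 25/5 = 5. Difference = 68/35 − 5 = -107/35.

-107/35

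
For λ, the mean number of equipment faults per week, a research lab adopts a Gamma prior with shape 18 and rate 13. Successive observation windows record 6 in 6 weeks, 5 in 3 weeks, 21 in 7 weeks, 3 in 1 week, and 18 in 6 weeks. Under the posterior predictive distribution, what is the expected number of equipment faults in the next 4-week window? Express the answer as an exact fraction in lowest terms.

71/9

Total count: 6 + 5 + 21 + 3 + 18 = 53.
Total exposure: 6 + 3 + 7 + 1 + 6 = 23 weeks.
Posterior: α' = 18 + 53 = 71, β' = 13 + 23 = 36.
Predictive mean over a 4-week window = T·E[λ|data] = 4·71/36 = 71/9.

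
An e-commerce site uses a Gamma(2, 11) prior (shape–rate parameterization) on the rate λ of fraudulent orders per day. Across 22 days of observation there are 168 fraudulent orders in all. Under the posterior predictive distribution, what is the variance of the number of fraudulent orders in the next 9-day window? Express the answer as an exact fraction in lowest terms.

7140/121

Total count 168 over total exposure 22 days.
By Gamma–Poisson conjugacy, the posterior is Gamma(α + Σx, β + Σt) = Gamma(2 + 168, 11 + 22) = Gamma(170, 33).
The posterior predictive for a window of length T is Negative Binomial with variance T·α'·(β'+T)/β'² = 9·170·42/1089 = 7140/121.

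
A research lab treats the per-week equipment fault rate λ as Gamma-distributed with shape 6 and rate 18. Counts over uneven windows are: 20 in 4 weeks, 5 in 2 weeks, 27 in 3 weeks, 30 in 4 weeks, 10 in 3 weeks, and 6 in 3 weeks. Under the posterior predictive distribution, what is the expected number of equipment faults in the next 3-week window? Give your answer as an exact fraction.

Total count: 20 + 5 + 27 + 30 + 10 + 6 = 98.
Total exposure: 4 + 2 + 3 + 4 + 3 + 3 = 19 weeks.
By Gamma–Poisson conjugacy, the posterior is Gamma(α + Σx, β + Σt) = Gamma(6 + 98, 18 + 19) = Gamma(104, 37).
Predictive mean over a 3-week window = T·E[λ|data] = 3·104/37 = 312/37.

312/37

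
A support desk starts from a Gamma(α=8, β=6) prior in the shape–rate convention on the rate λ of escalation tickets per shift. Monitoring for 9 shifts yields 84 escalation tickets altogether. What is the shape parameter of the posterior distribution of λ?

92

Total count 84 over total exposure 9 shifts.
Posterior: α' = 8 + 84 = 92, β' = 6 + 9 = 15.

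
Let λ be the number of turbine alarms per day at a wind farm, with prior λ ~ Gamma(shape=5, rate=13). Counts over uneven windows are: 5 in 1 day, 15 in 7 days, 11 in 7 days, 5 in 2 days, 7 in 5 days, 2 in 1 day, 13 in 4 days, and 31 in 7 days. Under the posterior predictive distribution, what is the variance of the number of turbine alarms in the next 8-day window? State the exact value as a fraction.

Total count: 5 + 15 + 11 + 5 + 7 + 2 + 13 + 31 = 89.
Total exposure: 1 + 7 + 7 + 2 + 5 + 1 + 4 + 7 = 34 days.
Posterior: α' = 5 + 89 = 94, β' = 13 + 34 = 47.
The posterior predictive for a window of length T is Negative Binomial with variance T·α'·(β'+T)/β'² = 8·94·55/2209 = 880/47.

880/47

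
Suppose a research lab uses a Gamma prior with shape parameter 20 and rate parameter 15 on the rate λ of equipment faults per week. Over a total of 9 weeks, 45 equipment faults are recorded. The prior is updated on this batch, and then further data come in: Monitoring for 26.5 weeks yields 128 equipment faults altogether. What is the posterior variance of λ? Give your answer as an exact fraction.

772/10201

Total count 45 over total exposure 9 weeks.
After the first batch: Gamma(20 + 45, 15 + 9) = Gamma(65, 24).
Total count 128 over total exposure 26.5 weeks.
After the second batch: Gamma(65 + 128, 24 + 26.5) = Gamma(193, 101/2).
Posterior variance = α'/β'² = 193/(10201/4) = 772/10201.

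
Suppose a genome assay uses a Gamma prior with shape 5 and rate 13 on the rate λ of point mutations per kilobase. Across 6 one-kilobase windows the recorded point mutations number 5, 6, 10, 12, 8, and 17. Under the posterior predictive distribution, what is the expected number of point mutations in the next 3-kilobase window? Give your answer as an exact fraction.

189/19

Total count: 5 + 6 + 10 + 12 + 8 + 17 = 58.
Total exposure: 6 kilobases.
The Gamma prior is conjugate for the Poisson rate, so λ | data ~ Gamma(5+58, 13+6) = Gamma(63, 19).
Predictive mean over a 3-kilobase window = T·E[λ|data] = 3·63/19 = 189/19.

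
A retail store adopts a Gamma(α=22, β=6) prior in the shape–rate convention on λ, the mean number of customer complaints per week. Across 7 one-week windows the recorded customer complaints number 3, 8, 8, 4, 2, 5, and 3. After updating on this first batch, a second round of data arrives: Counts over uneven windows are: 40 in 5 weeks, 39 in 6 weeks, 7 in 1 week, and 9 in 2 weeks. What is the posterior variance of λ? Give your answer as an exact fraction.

50/243

Total count: 3 + 8 + 8 + 4 + 2 + 5 + 3 = 33.
Total exposure: 7 weeks.
After the first batch: Gamma(22 + 33, 6 + 7) = Gamma(55, 13).
Total count: 40 + 39 + 7 + 9 = 95.
Total exposure: 5 + 6 + 1 + 2 = 14 weeks.
After the second batch: Gamma(55 + 95, 13 + 14) = Gamma(150, 27).
Posterior variance = α'/β'² = 150/729 = 50/243.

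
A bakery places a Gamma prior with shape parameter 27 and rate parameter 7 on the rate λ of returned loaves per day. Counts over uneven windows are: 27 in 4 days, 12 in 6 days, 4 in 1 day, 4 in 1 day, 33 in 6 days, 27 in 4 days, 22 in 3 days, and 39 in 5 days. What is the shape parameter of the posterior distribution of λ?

195

Total count: 27 + 12 + 4 + 4 + 33 + 27 + 22 + 39 = 168.
Total exposure: 4 + 6 + 1 + 1 + 6 + 4 + 3 + 5 = 30 days.
Conjugate update: add total count to the shape and total exposure to the rate, giving Gamma(195, 37).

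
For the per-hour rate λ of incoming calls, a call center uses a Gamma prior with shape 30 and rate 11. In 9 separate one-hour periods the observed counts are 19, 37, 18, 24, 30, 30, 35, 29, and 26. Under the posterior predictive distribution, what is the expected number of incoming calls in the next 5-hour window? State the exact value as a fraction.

Total count: 19 + 37 + 18 + 24 + 30 + 30 + 35 + 29 + 26 = 248.
Total exposure: 9 hours.
By Gamma–Poisson conjugacy, the posterior is Gamma(α + Σx, β + Σt) = Gamma(30 + 248, 11 + 9) = Gamma(278, 20).
Predictive mean over a 5-hour window = T·E[λ|data] = 5·278/20 = 139/2.

139/2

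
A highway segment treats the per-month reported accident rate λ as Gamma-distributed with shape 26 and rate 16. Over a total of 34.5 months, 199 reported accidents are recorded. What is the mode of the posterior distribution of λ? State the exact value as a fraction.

448/101

Total count 199 over total exposure 34.5 months.
Conjugate update: add total count to the shape and total exposure to the rate, giving Gamma(225, 101/2).
Posterior mode = (α'−1)/β' = 224/(101/2) = 448/101.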